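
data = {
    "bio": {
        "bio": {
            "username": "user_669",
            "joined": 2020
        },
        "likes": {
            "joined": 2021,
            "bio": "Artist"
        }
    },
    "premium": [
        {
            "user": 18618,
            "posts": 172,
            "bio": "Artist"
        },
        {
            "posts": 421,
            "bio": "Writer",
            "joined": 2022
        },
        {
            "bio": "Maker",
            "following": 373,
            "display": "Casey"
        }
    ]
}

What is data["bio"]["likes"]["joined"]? 2021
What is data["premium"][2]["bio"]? "Maker"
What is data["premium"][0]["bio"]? "Artist"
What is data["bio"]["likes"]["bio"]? "Artist"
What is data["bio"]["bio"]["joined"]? 2020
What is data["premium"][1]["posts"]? 421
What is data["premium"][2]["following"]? 373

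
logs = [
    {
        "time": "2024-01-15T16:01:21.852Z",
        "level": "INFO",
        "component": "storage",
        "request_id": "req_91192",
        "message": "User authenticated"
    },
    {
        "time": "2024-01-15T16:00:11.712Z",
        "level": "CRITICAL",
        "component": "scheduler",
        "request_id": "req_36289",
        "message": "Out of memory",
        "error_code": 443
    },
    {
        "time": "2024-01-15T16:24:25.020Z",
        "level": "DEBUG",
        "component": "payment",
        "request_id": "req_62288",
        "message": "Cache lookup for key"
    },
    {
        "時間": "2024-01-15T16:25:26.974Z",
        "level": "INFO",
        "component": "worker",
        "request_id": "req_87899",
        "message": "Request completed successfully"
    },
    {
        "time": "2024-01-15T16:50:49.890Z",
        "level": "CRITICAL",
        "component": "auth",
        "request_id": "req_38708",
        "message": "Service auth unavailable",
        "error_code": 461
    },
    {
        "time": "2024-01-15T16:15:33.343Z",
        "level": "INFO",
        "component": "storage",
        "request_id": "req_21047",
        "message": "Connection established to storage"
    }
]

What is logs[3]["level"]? "INFO"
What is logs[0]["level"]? "INFO"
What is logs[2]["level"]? "DEBUG"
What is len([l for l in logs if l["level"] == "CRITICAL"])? 2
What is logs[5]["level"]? "INFO"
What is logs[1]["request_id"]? "req_36289"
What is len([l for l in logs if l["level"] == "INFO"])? 3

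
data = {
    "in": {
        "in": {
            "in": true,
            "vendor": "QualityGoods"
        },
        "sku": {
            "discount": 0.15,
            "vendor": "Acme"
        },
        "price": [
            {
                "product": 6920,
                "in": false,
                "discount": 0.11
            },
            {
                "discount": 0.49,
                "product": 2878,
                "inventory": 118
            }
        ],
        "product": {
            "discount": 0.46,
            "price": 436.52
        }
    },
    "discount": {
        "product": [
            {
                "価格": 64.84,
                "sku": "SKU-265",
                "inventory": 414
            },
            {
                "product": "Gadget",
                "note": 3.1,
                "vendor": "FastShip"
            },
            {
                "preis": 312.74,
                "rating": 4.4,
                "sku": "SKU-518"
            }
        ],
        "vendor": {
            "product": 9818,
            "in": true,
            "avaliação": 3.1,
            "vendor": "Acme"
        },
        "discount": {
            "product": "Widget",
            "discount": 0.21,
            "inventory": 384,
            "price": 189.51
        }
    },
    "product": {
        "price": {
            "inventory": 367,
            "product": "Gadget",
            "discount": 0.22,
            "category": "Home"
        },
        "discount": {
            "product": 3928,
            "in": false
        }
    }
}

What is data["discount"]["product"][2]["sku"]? "SKU-518"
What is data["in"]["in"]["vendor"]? "QualityGoods"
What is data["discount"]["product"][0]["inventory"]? 414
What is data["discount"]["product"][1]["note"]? 3.1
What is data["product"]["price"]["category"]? "Home"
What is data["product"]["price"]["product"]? "Gadget"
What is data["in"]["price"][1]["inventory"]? 118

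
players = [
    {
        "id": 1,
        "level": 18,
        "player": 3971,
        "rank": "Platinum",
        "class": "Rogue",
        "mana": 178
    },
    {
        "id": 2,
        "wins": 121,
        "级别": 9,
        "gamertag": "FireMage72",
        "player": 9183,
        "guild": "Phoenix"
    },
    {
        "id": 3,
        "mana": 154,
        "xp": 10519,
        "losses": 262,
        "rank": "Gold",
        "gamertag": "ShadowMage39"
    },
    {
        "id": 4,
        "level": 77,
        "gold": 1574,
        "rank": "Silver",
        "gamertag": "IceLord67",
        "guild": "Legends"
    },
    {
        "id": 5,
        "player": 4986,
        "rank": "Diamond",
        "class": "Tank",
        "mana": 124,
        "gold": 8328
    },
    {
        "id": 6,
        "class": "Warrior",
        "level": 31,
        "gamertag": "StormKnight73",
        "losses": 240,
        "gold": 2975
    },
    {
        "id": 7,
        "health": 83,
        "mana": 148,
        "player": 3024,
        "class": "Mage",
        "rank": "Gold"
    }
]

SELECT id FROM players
[1, 2, 3, 4, 5, 6, 7]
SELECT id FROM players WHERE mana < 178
[3, 5, 7]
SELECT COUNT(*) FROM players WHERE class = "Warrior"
1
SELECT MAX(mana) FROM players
178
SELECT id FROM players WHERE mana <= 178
[1, 3, 5, 7]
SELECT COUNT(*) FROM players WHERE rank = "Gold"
2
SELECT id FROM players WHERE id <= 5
[1, 2, 3, 4, 5]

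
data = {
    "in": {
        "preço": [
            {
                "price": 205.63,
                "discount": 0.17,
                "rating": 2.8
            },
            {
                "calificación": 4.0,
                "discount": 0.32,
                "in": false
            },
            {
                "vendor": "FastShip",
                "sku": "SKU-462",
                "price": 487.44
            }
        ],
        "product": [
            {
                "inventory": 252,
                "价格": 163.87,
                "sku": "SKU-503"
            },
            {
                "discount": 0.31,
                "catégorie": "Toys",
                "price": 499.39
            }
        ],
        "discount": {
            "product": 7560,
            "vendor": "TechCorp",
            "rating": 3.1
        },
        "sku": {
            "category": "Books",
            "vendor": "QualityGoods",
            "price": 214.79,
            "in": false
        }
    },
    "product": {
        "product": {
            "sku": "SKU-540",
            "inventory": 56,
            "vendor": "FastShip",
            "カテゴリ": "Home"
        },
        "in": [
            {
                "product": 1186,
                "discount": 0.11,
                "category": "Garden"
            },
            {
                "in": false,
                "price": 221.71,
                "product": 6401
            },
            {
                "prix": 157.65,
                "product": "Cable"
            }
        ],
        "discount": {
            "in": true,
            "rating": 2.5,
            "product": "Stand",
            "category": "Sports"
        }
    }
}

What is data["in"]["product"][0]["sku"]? "SKU-503"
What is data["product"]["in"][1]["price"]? 221.71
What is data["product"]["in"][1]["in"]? False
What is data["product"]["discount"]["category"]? "Sports"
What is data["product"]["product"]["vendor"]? "FastShip"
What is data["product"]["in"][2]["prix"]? 157.65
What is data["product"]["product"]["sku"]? "SKU-540"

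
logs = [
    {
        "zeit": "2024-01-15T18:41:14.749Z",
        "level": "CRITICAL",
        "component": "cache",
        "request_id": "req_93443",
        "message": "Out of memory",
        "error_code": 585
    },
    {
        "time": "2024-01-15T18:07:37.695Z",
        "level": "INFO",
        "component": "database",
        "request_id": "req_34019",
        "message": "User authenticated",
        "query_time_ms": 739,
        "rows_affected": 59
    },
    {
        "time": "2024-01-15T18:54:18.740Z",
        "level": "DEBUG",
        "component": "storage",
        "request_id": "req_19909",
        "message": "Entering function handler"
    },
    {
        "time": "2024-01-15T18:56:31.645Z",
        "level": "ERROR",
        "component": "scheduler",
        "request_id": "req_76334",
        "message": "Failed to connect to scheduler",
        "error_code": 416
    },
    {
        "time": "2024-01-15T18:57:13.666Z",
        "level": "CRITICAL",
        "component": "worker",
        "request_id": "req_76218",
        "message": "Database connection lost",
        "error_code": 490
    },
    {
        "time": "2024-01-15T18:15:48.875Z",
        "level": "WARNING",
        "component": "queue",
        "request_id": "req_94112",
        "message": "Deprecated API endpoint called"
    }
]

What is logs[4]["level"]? "CRITICAL"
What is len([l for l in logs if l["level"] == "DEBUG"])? 1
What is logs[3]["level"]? "ERROR"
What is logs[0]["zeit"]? "2024-01-15T18:41:14.749Z"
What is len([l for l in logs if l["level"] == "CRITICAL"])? 2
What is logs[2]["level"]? "DEBUG"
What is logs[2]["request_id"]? "req_19909"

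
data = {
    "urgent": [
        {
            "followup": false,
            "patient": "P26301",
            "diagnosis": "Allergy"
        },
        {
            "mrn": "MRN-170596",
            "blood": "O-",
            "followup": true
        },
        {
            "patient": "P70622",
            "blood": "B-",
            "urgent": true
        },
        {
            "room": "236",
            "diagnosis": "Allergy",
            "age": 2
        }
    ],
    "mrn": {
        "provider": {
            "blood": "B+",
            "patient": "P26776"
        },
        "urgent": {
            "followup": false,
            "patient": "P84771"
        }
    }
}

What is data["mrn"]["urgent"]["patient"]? "P84771"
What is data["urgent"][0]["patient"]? "P26301"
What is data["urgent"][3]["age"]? 2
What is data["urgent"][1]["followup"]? True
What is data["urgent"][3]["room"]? "236"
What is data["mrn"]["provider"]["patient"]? "P26776"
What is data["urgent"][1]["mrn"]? "MRN-170596"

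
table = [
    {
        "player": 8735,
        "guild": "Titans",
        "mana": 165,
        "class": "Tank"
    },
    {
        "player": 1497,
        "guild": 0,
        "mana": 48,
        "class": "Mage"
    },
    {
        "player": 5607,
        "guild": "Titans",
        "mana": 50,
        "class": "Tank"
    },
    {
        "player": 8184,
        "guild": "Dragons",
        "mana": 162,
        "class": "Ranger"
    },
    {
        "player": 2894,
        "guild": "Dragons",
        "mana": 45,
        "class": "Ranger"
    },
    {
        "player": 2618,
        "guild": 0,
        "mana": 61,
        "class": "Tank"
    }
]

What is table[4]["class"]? "Ranger"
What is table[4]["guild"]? "Dragons"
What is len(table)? 6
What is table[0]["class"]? "Tank"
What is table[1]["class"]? "Mage"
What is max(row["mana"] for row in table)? 165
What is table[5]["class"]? "Tank"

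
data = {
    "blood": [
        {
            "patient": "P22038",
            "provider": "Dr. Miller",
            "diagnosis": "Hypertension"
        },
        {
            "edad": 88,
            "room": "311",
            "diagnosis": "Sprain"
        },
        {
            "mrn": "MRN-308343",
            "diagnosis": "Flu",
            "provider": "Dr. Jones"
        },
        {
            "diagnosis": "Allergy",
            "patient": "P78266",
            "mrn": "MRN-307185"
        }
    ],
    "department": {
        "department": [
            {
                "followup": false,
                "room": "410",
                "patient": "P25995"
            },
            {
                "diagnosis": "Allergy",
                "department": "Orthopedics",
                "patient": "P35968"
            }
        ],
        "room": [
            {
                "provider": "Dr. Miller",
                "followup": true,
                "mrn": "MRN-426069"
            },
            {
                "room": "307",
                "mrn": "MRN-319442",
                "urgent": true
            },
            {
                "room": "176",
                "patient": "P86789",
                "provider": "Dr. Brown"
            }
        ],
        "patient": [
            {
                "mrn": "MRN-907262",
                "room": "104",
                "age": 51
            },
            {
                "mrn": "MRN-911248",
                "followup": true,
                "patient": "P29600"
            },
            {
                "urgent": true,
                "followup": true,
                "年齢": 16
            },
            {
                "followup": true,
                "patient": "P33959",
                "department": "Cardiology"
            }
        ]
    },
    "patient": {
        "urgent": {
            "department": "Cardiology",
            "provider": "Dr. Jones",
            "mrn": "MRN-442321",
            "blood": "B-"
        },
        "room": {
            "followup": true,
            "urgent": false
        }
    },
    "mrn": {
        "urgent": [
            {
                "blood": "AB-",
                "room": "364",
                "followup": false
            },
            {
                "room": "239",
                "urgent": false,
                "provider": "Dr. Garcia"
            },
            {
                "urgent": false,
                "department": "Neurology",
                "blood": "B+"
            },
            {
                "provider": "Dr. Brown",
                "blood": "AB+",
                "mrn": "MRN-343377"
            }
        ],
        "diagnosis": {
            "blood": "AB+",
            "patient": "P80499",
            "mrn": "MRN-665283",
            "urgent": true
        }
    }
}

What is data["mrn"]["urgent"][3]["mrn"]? "MRN-343377"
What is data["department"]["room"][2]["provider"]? "Dr. Brown"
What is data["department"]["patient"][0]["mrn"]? "MRN-907262"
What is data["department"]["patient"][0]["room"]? "104"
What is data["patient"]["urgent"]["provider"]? "Dr. Jones"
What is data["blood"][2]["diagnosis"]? "Flu"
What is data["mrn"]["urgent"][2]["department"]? "Neurology"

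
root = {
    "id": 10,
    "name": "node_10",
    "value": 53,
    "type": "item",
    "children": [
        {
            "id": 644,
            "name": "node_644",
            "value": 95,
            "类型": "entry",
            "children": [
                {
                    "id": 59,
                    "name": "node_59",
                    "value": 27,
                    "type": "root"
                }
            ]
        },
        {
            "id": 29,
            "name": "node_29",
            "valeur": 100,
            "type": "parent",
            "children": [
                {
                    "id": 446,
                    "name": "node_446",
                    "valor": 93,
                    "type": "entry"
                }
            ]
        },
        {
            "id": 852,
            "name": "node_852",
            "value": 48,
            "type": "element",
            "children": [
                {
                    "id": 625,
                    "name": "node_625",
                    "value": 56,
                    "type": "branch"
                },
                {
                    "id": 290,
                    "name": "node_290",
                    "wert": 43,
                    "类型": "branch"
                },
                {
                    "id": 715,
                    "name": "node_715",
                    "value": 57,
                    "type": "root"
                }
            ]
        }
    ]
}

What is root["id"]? 10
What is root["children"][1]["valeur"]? 100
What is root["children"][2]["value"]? 48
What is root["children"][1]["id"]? 29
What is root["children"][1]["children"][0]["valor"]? 93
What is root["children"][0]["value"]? 95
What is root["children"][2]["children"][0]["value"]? 56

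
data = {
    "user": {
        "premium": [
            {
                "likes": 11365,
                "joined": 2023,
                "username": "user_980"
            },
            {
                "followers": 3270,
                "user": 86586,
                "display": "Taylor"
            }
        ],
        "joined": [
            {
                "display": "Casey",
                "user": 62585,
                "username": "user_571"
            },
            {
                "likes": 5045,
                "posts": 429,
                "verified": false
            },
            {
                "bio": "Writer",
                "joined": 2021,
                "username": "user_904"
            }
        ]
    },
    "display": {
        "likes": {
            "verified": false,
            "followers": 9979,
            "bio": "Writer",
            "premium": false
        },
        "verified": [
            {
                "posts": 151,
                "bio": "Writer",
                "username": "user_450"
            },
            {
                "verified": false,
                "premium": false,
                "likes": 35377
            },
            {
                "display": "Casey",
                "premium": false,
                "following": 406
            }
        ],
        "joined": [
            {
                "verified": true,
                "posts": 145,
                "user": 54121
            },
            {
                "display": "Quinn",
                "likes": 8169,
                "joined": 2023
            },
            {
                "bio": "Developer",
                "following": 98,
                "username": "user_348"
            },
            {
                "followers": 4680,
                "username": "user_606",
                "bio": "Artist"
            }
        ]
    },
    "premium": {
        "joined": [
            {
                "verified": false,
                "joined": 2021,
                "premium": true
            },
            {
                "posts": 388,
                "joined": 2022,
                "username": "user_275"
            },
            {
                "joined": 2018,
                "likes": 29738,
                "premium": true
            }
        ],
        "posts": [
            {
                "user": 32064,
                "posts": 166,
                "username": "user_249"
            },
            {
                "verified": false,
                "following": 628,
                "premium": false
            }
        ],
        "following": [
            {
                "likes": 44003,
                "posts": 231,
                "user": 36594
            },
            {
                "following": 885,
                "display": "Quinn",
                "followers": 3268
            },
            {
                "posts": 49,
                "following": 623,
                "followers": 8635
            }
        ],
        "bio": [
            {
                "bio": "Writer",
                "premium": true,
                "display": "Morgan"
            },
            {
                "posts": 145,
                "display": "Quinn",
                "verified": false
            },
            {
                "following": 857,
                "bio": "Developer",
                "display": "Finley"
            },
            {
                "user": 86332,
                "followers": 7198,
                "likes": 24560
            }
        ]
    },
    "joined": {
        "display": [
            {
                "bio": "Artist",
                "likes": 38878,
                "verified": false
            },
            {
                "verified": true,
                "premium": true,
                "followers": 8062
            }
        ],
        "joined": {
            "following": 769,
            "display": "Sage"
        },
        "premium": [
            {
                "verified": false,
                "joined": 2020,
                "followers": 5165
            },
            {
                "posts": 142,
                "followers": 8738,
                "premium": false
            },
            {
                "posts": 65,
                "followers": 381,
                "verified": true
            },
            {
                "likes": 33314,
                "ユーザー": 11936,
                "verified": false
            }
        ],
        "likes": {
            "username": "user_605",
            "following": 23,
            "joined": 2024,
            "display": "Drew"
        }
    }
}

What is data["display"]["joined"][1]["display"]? "Quinn"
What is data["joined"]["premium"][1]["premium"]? False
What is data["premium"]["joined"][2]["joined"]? 2018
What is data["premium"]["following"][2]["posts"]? 49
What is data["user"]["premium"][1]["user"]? 86586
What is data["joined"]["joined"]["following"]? 769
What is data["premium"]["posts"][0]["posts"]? 166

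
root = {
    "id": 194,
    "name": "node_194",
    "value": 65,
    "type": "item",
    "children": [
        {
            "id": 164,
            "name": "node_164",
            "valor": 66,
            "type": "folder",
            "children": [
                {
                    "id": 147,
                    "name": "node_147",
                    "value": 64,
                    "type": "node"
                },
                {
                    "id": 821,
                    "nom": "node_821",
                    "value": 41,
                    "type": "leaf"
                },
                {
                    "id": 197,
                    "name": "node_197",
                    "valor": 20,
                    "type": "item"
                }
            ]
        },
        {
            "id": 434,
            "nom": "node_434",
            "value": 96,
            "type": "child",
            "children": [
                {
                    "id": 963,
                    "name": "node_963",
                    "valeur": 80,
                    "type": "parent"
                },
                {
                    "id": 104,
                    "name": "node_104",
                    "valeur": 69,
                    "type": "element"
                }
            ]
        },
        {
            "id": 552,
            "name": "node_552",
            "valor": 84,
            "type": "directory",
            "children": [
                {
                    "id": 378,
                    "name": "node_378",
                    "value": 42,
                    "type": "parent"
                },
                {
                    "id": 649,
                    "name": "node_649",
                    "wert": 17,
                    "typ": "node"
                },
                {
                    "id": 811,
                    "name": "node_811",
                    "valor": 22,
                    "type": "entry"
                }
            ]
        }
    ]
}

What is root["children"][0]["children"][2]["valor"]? 20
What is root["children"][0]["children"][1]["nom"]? "node_821"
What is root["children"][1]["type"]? "child"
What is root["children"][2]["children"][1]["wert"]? 17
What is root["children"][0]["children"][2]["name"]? "node_197"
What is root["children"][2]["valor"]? 84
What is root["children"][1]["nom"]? "node_434"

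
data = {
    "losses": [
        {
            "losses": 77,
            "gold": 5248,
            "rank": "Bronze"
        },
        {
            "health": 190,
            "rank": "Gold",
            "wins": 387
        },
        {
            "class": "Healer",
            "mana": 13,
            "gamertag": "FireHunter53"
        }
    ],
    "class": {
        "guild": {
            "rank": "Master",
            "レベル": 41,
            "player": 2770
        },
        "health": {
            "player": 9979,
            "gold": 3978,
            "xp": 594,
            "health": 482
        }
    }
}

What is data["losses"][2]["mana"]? 13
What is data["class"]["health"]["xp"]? 594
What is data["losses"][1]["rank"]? "Gold"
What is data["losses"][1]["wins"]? 387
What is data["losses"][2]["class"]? "Healer"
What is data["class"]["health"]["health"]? 482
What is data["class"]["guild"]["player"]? 2770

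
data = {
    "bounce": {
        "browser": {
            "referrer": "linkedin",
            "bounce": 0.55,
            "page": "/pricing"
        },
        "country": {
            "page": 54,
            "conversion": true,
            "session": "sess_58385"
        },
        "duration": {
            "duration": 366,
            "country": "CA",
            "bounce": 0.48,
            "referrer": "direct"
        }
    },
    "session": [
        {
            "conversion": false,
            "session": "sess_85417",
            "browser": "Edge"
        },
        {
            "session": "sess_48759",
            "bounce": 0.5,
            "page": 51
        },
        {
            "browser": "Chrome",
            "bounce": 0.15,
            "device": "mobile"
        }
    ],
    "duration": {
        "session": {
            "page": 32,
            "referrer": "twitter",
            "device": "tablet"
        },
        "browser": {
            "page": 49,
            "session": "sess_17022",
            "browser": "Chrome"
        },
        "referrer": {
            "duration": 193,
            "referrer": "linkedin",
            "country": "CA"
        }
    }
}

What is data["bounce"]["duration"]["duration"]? 366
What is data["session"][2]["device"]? "mobile"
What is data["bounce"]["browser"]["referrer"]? "linkedin"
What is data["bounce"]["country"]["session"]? "sess_58385"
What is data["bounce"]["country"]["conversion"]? True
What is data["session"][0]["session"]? "sess_85417"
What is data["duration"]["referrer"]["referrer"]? "linkedin"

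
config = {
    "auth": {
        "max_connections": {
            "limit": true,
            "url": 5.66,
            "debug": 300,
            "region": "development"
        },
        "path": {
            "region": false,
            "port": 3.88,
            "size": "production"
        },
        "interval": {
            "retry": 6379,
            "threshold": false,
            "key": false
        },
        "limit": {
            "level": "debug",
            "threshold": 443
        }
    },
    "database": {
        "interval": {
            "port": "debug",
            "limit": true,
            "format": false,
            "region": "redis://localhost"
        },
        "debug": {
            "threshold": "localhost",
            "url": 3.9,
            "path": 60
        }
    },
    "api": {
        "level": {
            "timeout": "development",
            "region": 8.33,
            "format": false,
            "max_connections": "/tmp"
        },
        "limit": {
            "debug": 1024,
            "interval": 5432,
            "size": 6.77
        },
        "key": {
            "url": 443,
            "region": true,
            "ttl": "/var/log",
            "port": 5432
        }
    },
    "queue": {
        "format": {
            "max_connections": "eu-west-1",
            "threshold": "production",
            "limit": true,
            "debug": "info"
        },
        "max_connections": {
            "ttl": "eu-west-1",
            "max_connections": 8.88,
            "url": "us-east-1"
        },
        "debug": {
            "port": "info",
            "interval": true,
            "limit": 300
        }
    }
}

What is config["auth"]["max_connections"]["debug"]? 300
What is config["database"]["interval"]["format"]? False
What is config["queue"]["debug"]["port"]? "info"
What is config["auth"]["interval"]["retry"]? 6379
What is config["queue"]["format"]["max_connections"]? "eu-west-1"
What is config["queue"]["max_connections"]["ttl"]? "eu-west-1"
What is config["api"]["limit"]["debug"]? 1024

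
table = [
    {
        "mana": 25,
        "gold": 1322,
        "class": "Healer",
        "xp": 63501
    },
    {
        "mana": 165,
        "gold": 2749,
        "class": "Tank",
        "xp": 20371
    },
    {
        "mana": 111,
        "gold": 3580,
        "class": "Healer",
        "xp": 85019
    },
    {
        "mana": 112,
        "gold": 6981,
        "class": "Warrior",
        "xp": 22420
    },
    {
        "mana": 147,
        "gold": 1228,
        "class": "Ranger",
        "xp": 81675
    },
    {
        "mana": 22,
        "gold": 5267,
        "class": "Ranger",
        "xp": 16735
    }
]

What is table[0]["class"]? "Healer"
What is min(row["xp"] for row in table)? 16735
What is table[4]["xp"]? 81675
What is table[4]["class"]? "Ranger"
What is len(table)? 6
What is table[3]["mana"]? 112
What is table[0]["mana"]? 25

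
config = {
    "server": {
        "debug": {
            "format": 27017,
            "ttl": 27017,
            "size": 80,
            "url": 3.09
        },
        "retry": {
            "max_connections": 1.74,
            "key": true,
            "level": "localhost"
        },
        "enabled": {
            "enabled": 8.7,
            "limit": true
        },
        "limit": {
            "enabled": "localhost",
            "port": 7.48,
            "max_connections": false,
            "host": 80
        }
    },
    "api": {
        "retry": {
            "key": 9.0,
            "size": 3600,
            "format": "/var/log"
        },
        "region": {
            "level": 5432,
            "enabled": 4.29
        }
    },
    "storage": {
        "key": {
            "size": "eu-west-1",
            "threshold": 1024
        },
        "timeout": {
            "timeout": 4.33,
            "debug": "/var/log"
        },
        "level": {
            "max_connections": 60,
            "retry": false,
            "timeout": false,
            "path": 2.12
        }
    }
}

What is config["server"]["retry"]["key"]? True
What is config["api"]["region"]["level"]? 5432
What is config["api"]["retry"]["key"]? 9.0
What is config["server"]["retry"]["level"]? "localhost"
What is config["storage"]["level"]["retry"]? False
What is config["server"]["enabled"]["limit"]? True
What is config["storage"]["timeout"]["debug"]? "/var/log"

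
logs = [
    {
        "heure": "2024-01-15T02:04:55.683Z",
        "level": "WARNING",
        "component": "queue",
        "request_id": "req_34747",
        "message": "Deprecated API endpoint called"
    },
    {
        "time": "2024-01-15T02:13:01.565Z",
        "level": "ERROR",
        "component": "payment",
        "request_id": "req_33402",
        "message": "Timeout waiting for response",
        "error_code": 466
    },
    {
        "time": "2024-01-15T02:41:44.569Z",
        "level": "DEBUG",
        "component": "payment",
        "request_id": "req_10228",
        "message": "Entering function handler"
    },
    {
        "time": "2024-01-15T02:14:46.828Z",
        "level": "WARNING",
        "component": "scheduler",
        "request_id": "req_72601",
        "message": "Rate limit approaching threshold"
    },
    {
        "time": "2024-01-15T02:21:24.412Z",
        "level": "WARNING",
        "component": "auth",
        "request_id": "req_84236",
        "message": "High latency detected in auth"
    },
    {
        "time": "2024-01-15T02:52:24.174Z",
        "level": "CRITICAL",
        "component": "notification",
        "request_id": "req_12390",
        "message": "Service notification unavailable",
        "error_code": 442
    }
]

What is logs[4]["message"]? "High latency detected in auth"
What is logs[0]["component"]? "queue"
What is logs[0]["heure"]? "2024-01-15T02:04:55.683Z"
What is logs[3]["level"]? "WARNING"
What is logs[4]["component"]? "auth"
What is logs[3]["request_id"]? "req_72601"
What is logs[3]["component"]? "scheduler"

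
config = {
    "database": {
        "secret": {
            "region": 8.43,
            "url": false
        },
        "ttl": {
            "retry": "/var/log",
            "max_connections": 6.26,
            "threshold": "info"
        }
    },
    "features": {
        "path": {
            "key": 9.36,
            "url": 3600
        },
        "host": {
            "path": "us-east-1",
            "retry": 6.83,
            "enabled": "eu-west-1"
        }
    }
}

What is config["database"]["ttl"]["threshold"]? "info"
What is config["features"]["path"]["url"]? 3600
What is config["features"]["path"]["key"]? 9.36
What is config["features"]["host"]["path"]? "us-east-1"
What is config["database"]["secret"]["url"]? False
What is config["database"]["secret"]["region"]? 8.43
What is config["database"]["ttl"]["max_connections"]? 6.26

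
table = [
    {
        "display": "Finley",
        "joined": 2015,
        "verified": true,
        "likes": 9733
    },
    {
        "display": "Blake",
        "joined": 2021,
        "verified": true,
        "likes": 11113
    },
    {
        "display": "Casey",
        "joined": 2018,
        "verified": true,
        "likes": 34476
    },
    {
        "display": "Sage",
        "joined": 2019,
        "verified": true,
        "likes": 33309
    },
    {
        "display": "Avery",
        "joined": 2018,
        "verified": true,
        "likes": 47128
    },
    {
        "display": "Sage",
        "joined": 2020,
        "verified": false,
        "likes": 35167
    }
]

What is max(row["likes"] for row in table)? 47128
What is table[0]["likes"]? 9733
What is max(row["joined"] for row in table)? 2021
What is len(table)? 6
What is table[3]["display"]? "Sage"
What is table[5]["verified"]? False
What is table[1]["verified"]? True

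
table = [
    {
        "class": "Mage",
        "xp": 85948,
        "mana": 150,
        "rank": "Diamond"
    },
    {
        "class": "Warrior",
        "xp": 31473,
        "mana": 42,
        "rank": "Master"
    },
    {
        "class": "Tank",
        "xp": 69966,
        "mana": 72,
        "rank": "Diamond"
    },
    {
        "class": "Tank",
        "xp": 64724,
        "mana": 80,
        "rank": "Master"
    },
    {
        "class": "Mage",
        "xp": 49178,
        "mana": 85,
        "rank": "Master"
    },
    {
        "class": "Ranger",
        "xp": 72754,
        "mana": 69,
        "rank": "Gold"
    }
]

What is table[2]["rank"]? "Diamond"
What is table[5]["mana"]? 69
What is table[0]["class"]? "Mage"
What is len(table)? 6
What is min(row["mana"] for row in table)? 42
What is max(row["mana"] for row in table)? 150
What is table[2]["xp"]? 69966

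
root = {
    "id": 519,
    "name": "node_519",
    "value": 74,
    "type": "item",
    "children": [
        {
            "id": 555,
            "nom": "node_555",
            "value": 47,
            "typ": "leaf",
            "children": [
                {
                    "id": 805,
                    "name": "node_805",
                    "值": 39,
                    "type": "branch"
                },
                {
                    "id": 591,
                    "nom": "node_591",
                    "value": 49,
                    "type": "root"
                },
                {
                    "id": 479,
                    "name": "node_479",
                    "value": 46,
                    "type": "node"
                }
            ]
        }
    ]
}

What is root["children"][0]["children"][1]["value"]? 49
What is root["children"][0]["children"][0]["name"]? "node_805"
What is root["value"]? 74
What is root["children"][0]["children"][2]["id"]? 479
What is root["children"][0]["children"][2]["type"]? "node"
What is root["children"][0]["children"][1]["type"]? "root"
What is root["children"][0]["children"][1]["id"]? 591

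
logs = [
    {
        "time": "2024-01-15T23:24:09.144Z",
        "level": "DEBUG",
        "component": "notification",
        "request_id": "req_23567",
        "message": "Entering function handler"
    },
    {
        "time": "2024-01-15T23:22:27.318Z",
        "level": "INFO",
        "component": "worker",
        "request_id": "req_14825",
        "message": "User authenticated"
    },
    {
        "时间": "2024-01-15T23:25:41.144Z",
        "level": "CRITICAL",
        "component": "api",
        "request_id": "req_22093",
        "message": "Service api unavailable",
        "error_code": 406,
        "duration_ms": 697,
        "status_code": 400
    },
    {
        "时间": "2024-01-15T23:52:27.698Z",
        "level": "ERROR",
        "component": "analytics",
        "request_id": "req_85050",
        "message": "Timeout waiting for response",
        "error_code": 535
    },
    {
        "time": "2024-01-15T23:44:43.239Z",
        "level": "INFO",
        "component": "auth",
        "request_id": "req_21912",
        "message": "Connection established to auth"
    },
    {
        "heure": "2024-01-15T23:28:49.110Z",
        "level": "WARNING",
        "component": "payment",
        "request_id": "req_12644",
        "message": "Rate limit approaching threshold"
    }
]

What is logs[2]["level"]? "CRITICAL"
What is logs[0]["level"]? "DEBUG"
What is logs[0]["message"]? "Entering function handler"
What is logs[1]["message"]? "User authenticated"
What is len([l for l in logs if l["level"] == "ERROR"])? 1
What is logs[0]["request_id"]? "req_23567"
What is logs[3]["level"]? "ERROR"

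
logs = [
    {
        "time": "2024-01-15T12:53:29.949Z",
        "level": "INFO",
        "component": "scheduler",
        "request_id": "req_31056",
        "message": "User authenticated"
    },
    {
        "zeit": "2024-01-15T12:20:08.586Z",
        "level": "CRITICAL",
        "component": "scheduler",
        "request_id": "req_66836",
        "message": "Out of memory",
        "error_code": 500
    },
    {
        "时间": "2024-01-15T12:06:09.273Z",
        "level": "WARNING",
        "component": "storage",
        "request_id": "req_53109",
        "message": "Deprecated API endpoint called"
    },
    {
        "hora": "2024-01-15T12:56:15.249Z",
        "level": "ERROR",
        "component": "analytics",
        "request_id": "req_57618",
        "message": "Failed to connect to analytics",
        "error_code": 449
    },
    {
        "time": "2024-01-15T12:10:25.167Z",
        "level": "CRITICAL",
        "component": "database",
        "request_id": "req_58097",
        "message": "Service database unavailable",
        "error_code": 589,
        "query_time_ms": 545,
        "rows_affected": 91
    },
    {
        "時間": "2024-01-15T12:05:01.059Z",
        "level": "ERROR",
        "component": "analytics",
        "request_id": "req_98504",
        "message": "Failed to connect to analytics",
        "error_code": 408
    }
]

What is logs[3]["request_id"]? "req_57618"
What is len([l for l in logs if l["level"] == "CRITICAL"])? 2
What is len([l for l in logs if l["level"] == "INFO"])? 1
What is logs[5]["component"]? "analytics"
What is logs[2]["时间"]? "2024-01-15T12:06:09.273Z"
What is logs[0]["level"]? "INFO"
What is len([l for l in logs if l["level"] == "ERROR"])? 2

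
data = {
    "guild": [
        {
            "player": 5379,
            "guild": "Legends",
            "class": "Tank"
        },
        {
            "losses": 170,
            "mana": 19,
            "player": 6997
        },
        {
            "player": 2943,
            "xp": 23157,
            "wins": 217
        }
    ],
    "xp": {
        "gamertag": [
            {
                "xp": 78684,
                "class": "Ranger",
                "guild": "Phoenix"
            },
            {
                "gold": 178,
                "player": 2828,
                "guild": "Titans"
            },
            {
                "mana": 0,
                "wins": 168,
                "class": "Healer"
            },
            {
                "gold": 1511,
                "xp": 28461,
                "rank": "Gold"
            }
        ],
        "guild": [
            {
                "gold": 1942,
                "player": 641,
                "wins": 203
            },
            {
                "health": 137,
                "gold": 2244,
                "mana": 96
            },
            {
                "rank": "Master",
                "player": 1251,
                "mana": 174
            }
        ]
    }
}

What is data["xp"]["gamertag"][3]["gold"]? 1511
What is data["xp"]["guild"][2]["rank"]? "Master"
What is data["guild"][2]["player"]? 2943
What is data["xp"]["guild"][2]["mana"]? 174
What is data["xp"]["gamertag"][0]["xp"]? 78684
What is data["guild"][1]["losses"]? 170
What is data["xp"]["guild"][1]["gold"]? 2244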